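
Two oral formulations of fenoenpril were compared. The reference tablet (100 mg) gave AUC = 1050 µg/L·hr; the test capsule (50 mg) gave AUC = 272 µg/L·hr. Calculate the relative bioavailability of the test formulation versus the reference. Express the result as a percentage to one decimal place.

F_rel = (AUC_test/D_test) / (AUC_ref/D_ref)
      = (272/50) / (1050/100)
      = 5.44 / 10.5 = 0.5181 = 51.81%

F_rel = 51.8%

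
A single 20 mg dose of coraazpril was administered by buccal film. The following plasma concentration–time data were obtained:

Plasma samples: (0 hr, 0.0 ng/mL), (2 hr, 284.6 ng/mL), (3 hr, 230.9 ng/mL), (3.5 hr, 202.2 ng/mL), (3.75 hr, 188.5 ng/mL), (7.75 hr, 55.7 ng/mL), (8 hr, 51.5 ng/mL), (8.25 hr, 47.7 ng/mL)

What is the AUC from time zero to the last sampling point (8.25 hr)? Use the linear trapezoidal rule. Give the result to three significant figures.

AUC = 1210 ng/mL·hr

Trapezoidal AUC_0→8.25:
  [0→2]: (0.0+284.6)/2 × 2 = 284.6
  [2→3]: (284.6+230.9)/2 × 1 = 257.75
  [3→3.5]: (230.9+202.2)/2 × 0.5 = 108.275
  [3.5→3.75]: (202.2+188.5)/2 × 0.25 = 48.8375
  [3.75→7.75]: (188.5+55.7)/2 × 4 = 488.4
  [7.75→8]: (55.7+51.5)/2 × 0.25 = 13.4
  [8→8.25]: (51.5+47.7)/2 × 0.25 = 12.4
  Sum = 1213.6625 ng/mL·hr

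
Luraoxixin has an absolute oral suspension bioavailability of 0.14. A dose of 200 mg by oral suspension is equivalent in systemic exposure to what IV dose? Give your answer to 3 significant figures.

D_iv = 28.0 mg

Systemic exposure from an extravascular dose = F × D_ev, so the equivalent IV dose is F × D_ev.
D_iv = F × D_ev = 0.14 × 200 = 28 mg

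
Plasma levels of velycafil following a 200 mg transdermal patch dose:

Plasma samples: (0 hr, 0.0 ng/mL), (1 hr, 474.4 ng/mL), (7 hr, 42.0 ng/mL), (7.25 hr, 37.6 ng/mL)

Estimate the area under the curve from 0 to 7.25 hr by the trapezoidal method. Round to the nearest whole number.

Trapezoidal AUC_0→7.25:
  [0→1]: (0.0+474.4)/2 × 1 = 237.2
  [1→7]: (474.4+42.0)/2 × 6 = 1549.2
  [7→7.25]: (42.0+37.6)/2 × 0.25 = 9.95
  Sum = 1796.35 ng/mL·hr

AUC = 1796 ng/mL·hr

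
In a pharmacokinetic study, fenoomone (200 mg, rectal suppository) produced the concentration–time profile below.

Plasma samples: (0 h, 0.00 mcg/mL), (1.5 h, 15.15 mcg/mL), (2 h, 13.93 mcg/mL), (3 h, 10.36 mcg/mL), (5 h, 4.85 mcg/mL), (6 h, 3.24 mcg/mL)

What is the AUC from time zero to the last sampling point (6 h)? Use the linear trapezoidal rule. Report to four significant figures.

Trapezoidal AUC_0→6:
  [0→1.5]: (0.00+15.15)/2 × 1.5 = 11.3625
  [1.5→2]: (15.15+13.93)/2 × 0.5 = 7.27
  [2→3]: (13.93+10.36)/2 × 1 = 12.145
  [3→5]: (10.36+4.85)/2 × 2 = 15.21
  [5→6]: (4.85+3.24)/2 × 1 = 4.045
  Sum = 50.0325 mcg/mL·h

AUC = 50.03 mcg/mL·h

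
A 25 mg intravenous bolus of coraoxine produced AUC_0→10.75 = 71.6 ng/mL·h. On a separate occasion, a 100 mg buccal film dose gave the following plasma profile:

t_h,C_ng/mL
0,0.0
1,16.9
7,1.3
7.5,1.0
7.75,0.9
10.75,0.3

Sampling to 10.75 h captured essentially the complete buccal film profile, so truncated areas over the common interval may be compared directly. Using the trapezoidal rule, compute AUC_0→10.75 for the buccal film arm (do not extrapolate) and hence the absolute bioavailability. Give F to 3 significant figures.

Trapezoidal AUC_0→10.75 (buccal film):
  [0→1]: (0.0+16.9)/2 × 1 = 8.45
  [1→7]: (16.9+1.3)/2 × 6 = 54.6
  [7→7.5]: (1.3+1.0)/2 × 0.5 = 0.575
  [7.5→7.75]: (1.0+0.9)/2 × 0.25 = 0.2375
  [7.75→10.75]: (0.9+0.3)/2 × 3 = 1.8
  Sum = 65.6625 ng/mL·h
F = (AUC_ev/D_ev)/(AUC_iv/D_iv) = (65.6625/100)/(71.6/25) = 0.656625/2.864 = 0.2293

F = 0.229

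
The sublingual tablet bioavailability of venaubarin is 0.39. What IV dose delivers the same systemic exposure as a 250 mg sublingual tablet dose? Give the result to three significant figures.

D_iv = 97.5 mg

Systemic exposure from an extravascular dose = F × D_ev, so the equivalent IV dose is F × D_ev.
D_iv = F × D_ev = 0.39 × 250 = 97.5 mg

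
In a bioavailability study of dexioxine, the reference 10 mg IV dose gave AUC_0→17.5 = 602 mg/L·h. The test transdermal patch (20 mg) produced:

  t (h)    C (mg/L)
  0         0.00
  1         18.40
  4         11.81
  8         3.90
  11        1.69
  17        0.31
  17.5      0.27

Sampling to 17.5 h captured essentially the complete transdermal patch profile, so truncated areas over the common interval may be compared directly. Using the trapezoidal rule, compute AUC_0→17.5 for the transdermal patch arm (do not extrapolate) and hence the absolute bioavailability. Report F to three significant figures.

F = 0.0834

Trapezoidal AUC_0→17.5 (transdermal patch):
  [0→1]: (0.00+18.40)/2 × 1 = 9.2
  [1→4]: (18.40+11.81)/2 × 3 = 45.315
  [4→8]: (11.81+3.90)/2 × 4 = 31.42
  [8→11]: (3.90+1.69)/2 × 3 = 8.385
  [11→17]: (1.69+0.31)/2 × 6 = 6.0
  [17→17.5]: (0.31+0.27)/2 × 0.5 = 0.145
  Sum = 100.465 mg/L·h
F = (AUC_ev/D_ev)/(AUC_iv/D_iv) = (100.465/20)/(602/10) = 5.02325/60.2 = 0.0834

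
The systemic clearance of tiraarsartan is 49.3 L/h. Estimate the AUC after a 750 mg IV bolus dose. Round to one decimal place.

AUC_0→∞ = Dose_iv / CL
        = 750 / 49.3 = 15.213 mg/L·h

AUC = 15.2 mg/L·h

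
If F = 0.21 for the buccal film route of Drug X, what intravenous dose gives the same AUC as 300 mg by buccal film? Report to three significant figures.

Systemic exposure from an extravascular dose = F × D_ev, so the equivalent IV dose is F × D_ev.
D_iv = F × D_ev = 0.21 × 300 = 63 mg

D_iv = 63.0 mg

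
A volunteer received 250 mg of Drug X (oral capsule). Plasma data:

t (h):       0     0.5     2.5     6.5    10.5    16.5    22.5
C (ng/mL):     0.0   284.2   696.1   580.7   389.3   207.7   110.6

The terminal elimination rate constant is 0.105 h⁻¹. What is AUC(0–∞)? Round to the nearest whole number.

AUC = 9344 ng/mL·h

Trapezoidal AUC_0→22.5:
  [0→0.5]: (0.0+284.2)/2 × 0.5 = 71.05
  [0.5→2.5]: (284.2+696.1)/2 × 2 = 980.3
  [2.5→6.5]: (696.1+580.7)/2 × 4 = 2553.6
  [6.5→10.5]: (580.7+389.3)/2 × 4 = 1940.0
  [10.5→16.5]: (389.3+207.7)/2 × 6 = 1791.0
  [16.5→22.5]: (207.7+110.6)/2 × 6 = 954.9
  Sum = 8290.85 ng/mL·h
Extrapolated tail: C_last / k_e = 110.6 / 0.105 = 1053.333
AUC_0→∞ = 8290.85 + 1053.333 = 9344.183 ng/mL·h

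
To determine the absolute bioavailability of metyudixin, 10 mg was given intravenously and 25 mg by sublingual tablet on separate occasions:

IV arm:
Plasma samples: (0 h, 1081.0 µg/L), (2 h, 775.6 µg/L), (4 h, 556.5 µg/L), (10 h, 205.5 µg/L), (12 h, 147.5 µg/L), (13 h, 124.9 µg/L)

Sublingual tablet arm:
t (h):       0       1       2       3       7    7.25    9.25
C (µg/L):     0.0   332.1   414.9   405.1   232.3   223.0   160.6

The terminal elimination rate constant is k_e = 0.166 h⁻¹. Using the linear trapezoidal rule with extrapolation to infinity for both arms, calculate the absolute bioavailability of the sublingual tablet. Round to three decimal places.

F = 0.216

Trapezoidal AUC_0→13 (IV):
  [0→2]: (1081.0+775.6)/2 × 2 = 1856.6
  [2→4]: (775.6+556.5)/2 × 2 = 1332.1
  [4→10]: (556.5+205.5)/2 × 6 = 2286.0
  [10→12]: (205.5+147.5)/2 × 2 = 353.0
  [12→13]: (147.5+124.9)/2 × 1 = 136.2
  Sum = 5963.9 µg/L·h
IV tail: 124.9/0.166 = 752.410; AUC_iv,0→∞ = 5963.9 + 752.410 = 6716.31 µg/L·h
Trapezoidal AUC_0→9.25 (sublingual tablet):
  [0→1]: (0.0+332.1)/2 × 1 = 166.05
  [1→2]: (332.1+414.9)/2 × 1 = 373.5
  [2→3]: (414.9+405.1)/2 × 1 = 410.0
  [3→7]: (405.1+232.3)/2 × 4 = 1274.8
  [7→7.25]: (232.3+223.0)/2 × 0.25 = 56.9125
  [7.25→9.25]: (223.0+160.6)/2 × 2 = 383.6
  Sum = 2664.8625 µg/L·h
sublingual tablet tail: 160.6/0.166 = 967.470; AUC_ev,0→∞ = 2664.8625 + 967.470 = 3632.3325 µg/L·h
F = (AUC_ev/D_ev)/(AUC_iv/D_iv) = (3632.3325/25)/(6716.31/10) = 145.2933/671.631 = 0.2163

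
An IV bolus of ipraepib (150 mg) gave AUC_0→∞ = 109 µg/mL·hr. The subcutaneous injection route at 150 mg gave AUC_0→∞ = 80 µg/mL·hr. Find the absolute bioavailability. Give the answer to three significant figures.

F = (AUC_ev / D_ev) / (AUC_iv / D_iv)
  = (80/150) / (109/150)
  = 0.533333 / 0.726667 = 0.7339

F = 0.734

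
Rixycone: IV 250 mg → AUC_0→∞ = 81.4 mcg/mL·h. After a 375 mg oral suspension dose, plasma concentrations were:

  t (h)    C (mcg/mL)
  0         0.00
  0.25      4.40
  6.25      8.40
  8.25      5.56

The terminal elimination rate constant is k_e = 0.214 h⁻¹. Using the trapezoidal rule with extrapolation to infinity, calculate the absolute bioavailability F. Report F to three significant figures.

Trapezoidal AUC_0→8.25 (oral suspension):
  [0→0.25]: (0.00+4.40)/2 × 0.25 = 0.55
  [0.25→6.25]: (4.40+8.40)/2 × 6 = 38.4
  [6.25→8.25]: (8.40+5.56)/2 × 2 = 13.96
  Sum = 52.91 mcg/mL·h
Tail: C_last/k_e = 5.56/0.214 = 25.981
AUC_0→∞ (oral suspension) = 52.91 + 25.981 = 78.891 mcg/mL·h
F = (AUC_ev/D_ev)/(AUC_iv/D_iv) = (78.891/375)/(81.4/250) = 0.210376/0.3256 = 0.6461

F = 0.646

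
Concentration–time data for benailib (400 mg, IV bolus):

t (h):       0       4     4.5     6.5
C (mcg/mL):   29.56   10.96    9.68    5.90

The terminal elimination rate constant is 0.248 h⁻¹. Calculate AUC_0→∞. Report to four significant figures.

AUC = 125.6 mcg/mL·h

Trapezoidal AUC_0→6.5:
  [0→4]: (29.56+10.96)/2 × 4 = 81.04
  [4→4.5]: (10.96+9.68)/2 × 0.5 = 5.16
  [4.5→6.5]: (9.68+5.90)/2 × 2 = 15.58
  Sum = 101.78 mcg/mL·h
Extrapolated tail: C_last / k_e = 5.90 / 0.248 = 23.790
AUC_0→∞ = 101.78 + 23.790 = 125.57 mcg/mL·h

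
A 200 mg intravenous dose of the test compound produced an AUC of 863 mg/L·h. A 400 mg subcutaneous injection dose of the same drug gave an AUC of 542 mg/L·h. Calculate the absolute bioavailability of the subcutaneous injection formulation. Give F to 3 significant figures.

F = 0.314

F = (AUC_ev / D_ev) / (AUC_iv / D_iv)
  = (542/400) / (863/200)
  = 1.355 / 4.315 = 0.3140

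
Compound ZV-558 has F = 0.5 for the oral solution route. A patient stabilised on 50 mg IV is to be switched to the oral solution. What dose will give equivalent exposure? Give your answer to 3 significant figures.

For equal systemic exposure: F × D_ev = D_iv
D_ev = D_iv / F = 50 / 0.5 = 100 mg

D_oral = 100 mg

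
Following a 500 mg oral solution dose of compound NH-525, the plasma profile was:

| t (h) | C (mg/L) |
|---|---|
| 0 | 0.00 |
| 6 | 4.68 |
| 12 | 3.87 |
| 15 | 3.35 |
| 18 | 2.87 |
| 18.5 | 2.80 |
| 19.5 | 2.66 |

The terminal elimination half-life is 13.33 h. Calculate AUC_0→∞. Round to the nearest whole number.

Trapezoidal AUC_0→19.5:
  [0→6]: (0.00+4.68)/2 × 6 = 14.04
  [6→12]: (4.68+3.87)/2 × 6 = 25.65
  [12→15]: (3.87+3.35)/2 × 3 = 10.83
  [15→18]: (3.35+2.87)/2 × 3 = 9.33
  [18→18.5]: (2.87+2.80)/2 × 0.5 = 1.4175
  [18.5→19.5]: (2.80+2.66)/2 × 1 = 2.73
  Sum = 63.9975 mg/L·h
k_e = ln2 / t½ = 0.693147 / 13.33 = 0.0520 h^-1
Extrapolated tail: C_last / k_e = 2.66 / 0.052 = 51.154
AUC_0→∞ = 63.9975 + 51.154 = 115.1515 mg/L·h

AUC = 115 mg/L·h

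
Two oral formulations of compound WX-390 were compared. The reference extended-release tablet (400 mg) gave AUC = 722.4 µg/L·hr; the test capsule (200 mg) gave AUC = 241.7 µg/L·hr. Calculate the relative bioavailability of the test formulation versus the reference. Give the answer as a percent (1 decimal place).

F_rel = 66.9%

F_rel = (AUC_test/D_test) / (AUC_ref/D_ref)
      = (241.7/200) / (722.4/400)
      = 1.2085 / 1.806 = 0.6692 = 66.92%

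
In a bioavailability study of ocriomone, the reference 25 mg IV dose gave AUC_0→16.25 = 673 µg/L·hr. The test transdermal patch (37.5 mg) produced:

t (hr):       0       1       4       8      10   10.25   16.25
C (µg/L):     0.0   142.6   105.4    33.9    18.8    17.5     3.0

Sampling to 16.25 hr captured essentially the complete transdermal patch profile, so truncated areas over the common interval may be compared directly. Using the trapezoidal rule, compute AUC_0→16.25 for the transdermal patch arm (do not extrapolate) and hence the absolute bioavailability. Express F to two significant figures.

Trapezoidal AUC_0→16.25 (transdermal patch):
  [0→1]: (0.0+142.6)/2 × 1 = 71.3
  [1→4]: (142.6+105.4)/2 × 3 = 372.0
  [4→8]: (105.4+33.9)/2 × 4 = 278.6
  [8→10]: (33.9+18.8)/2 × 2 = 52.7
  [10→10.25]: (18.8+17.5)/2 × 0.25 = 4.5375
  [10.25→16.25]: (17.5+3.0)/2 × 6 = 61.5
  Sum = 840.6375 µg/L·hr
F = (AUC_ev/D_ev)/(AUC_iv/D_iv) = (840.6375/37.5)/(673/25) = 22.417/26.92 = 0.8327

F = 0.83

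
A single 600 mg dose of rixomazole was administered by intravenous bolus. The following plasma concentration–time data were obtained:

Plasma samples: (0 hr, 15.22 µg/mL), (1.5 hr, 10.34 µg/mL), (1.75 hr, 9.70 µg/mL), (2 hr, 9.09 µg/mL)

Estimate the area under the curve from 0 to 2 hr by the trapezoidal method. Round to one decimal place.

AUC = 24.0 µg/mL·hr

Trapezoidal AUC_0→2:
  [0→1.5]: (15.22+10.34)/2 × 1.5 = 19.17
  [1.5→1.75]: (10.34+9.70)/2 × 0.25 = 2.505
  [1.75→2]: (9.70+9.09)/2 × 0.25 = 2.34875
  Sum = 24.02375 µg/mL·hr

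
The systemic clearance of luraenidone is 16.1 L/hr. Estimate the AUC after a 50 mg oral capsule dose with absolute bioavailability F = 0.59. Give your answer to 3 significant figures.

AUC = 1.83 mg/L·hr

AUC_0→∞ = F × Dose / CL
        = 0.59 × 50 / 16.1 = 1.8323 mg/L·hr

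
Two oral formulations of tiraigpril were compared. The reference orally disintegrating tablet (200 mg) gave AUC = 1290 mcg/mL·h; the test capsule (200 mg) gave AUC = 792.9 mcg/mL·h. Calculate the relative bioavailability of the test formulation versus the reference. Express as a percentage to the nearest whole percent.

F_rel = (AUC_test/D_test) / (AUC_ref/D_ref)
      = (792.9/200) / (1290/200)
      = 3.9645 / 6.45 = 0.6147 = 61.47%

F_rel = 61%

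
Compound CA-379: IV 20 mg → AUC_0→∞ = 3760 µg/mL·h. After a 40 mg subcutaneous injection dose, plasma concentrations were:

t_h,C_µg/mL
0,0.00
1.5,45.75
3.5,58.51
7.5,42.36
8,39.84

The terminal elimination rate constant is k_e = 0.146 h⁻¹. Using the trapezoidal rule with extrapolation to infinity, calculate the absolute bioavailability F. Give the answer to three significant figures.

Trapezoidal AUC_0→8 (subcutaneous injection):
  [0→1.5]: (0.00+45.75)/2 × 1.5 = 34.3125
  [1.5→3.5]: (45.75+58.51)/2 × 2 = 104.26
  [3.5→7.5]: (58.51+42.36)/2 × 4 = 201.74
  [7.5→8]: (42.36+39.84)/2 × 0.5 = 20.55
  Sum = 360.8625 µg/mL·h
Tail: C_last/k_e = 39.84/0.146 = 272.877
AUC_0→∞ (subcutaneous injection) = 360.8625 + 272.877 = 633.7395 µg/mL·h
F = (AUC_ev/D_ev)/(AUC_iv/D_iv) = (633.7395/40)/(3760/20) = 15.8435/188 = 0.0843

F = 0.0843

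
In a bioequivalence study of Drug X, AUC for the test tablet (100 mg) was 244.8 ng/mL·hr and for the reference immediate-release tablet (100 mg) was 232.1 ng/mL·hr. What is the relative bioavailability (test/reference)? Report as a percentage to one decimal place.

F_rel = 105.5%

F_rel = (AUC_test/D_test) / (AUC_ref/D_ref)
      = (244.8/100) / (232.1/100)
      = 2.448 / 2.321 = 1.0547 = 105.47%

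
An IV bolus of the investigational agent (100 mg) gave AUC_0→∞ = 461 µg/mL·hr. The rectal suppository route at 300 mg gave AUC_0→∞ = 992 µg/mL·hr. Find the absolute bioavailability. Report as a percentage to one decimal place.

F = (AUC_ev / D_ev) / (AUC_iv / D_iv)
  = (992/300) / (461/100)
  = 3.30667 / 4.61 = 0.7173
  = 71.73%

F = 71.7%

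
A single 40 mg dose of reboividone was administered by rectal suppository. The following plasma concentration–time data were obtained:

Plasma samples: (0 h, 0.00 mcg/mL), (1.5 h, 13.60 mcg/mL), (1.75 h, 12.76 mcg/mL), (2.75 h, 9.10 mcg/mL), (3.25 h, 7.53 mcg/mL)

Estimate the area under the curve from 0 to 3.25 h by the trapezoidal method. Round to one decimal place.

AUC = 28.6 mcg/mL·h

Trapezoidal AUC_0→3.25:
  [0→1.5]: (0.00+13.60)/2 × 1.5 = 10.2
  [1.5→1.75]: (13.60+12.76)/2 × 0.25 = 3.295
  [1.75→2.75]: (12.76+9.10)/2 × 1 = 10.93
  [2.75→3.25]: (9.10+7.53)/2 × 0.5 = 4.1575
  Sum = 28.5825 mcg/mL·h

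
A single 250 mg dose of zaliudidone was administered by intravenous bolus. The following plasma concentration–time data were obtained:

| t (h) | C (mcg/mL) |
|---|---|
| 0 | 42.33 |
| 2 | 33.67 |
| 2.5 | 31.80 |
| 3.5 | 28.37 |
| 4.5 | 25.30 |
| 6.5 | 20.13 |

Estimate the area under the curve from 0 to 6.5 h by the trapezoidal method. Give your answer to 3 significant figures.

AUC = 195 mcg/mL·h

Trapezoidal AUC_0→6.5:
  [0→2]: (42.33+33.67)/2 × 2 = 76.0
  [2→2.5]: (33.67+31.80)/2 × 0.5 = 16.3675
  [2.5→3.5]: (31.80+28.37)/2 × 1 = 30.085
  [3.5→4.5]: (28.37+25.30)/2 × 1 = 26.835
  [4.5→6.5]: (25.30+20.13)/2 × 2 = 45.43
  Sum = 194.7175 mcg/mL·h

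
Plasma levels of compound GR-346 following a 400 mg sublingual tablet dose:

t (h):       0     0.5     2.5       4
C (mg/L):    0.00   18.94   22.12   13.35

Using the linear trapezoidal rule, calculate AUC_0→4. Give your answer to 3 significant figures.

AUC = 72.4 mg/L·h

Trapezoidal AUC_0→4:
  [0→0.5]: (0.00+18.94)/2 × 0.5 = 4.735
  [0.5→2.5]: (18.94+22.12)/2 × 2 = 41.06
  [2.5→4]: (22.12+13.35)/2 × 1.5 = 26.6025
  Sum = 72.3975 mg/L·h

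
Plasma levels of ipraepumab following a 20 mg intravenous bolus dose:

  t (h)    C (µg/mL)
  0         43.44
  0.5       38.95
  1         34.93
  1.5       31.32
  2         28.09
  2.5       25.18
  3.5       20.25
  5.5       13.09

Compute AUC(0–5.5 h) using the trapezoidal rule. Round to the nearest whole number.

Trapezoidal AUC_0→5.5:
  [0→0.5]: (43.44+38.95)/2 × 0.5 = 20.5975
  [0.5→1]: (38.95+34.93)/2 × 0.5 = 18.47
  [1→1.5]: (34.93+31.32)/2 × 0.5 = 16.5625
  [1.5→2]: (31.32+28.09)/2 × 0.5 = 14.8525
  [2→2.5]: (28.09+25.18)/2 × 0.5 = 13.3175
  [2.5→3.5]: (25.18+20.25)/2 × 1 = 22.715
  [3.5→5.5]: (20.25+13.09)/2 × 2 = 33.34
  Sum = 139.855 µg/mL·h

AUC = 140 µg/mL·h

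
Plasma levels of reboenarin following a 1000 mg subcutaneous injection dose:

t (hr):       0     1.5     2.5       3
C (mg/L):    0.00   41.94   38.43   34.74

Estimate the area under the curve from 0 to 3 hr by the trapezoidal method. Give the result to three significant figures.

AUC = 89.9 mg/L·hr

Trapezoidal AUC_0→3:
  [0→1.5]: (0.00+41.94)/2 × 1.5 = 31.455
  [1.5→2.5]: (41.94+38.43)/2 × 1 = 40.185
  [2.5→3]: (38.43+34.74)/2 × 0.5 = 18.2925
  Sum = 89.9325 mg/L·hr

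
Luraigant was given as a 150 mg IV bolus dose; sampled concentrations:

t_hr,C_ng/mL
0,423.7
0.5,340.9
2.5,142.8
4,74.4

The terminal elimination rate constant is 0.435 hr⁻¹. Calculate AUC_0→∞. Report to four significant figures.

Trapezoidal AUC_0→4:
  [0→0.5]: (423.7+340.9)/2 × 0.5 = 191.15
  [0.5→2.5]: (340.9+142.8)/2 × 2 = 483.7
  [2.5→4]: (142.8+74.4)/2 × 1.5 = 162.9
  Sum = 837.75 ng/mL·hr
Extrapolated tail: C_last / k_e = 74.4 / 0.435 = 171.034
AUC_0→∞ = 837.75 + 171.034 = 1008.784 ng/mL·hr

AUC = 1009 ng/mL·hr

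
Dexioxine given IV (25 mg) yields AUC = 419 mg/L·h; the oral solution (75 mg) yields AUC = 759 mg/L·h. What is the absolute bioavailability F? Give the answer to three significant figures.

F = (AUC_ev / D_ev) / (AUC_iv / D_iv)
  = (759/75) / (419/25)
  = 10.12 / 16.76 = 0.6038

F = 0.604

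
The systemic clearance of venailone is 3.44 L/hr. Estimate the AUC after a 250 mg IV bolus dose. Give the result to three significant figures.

AUC = 72.7 mg/L·hr

AUC_0→∞ = Dose_iv / CL
        = 250 / 3.44 = 72.6744 mg/L·hr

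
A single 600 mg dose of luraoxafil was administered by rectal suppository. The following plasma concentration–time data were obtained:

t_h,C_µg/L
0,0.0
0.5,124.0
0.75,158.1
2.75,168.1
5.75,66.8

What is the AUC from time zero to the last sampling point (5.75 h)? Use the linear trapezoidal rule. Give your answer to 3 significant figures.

Trapezoidal AUC_0→5.75:
  [0→0.5]: (0.0+124.0)/2 × 0.5 = 31.0
  [0.5→0.75]: (124.0+158.1)/2 × 0.25 = 35.2625
  [0.75→2.75]: (158.1+168.1)/2 × 2 = 326.2
  [2.75→5.75]: (168.1+66.8)/2 × 3 = 352.35
  Sum = 744.8125 µg/L·h

AUC = 745 µg/L·h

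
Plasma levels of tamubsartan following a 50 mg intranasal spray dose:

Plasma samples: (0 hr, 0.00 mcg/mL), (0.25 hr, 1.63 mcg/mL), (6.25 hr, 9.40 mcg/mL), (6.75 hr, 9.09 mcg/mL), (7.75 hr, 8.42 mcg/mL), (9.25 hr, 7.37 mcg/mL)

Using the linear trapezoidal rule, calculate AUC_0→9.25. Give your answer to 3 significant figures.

Trapezoidal AUC_0→9.25:
  [0→0.25]: (0.00+1.63)/2 × 0.25 = 0.20375
  [0.25→6.25]: (1.63+9.40)/2 × 6 = 33.09
  [6.25→6.75]: (9.40+9.09)/2 × 0.5 = 4.6225
  [6.75→7.75]: (9.09+8.42)/2 × 1 = 8.755
  [7.75→9.25]: (8.42+7.37)/2 × 1.5 = 11.8425
  Sum = 58.51375 mcg/mL·hr

AUC = 58.5 mcg/mL·hr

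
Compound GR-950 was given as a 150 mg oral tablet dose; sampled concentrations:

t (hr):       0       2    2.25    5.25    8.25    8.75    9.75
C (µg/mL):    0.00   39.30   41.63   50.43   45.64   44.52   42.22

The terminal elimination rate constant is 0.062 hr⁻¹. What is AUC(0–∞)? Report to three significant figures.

AUC = 1080 µg/mL·hr

Trapezoidal AUC_0→9.75:
  [0→2]: (0.00+39.30)/2 × 2 = 39.3
  [2→2.25]: (39.30+41.63)/2 × 0.25 = 10.11625
  [2.25→5.25]: (41.63+50.43)/2 × 3 = 138.09
  [5.25→8.25]: (50.43+45.64)/2 × 3 = 144.105
  [8.25→8.75]: (45.64+44.52)/2 × 0.5 = 22.54
  [8.75→9.75]: (44.52+42.22)/2 × 1 = 43.37
  Sum = 397.52125 µg/mL·hr
Extrapolated tail: C_last / k_e = 42.22 / 0.062 = 680.968
AUC_0→∞ = 397.52125 + 680.968 = 1078.48925 µg/mL·hr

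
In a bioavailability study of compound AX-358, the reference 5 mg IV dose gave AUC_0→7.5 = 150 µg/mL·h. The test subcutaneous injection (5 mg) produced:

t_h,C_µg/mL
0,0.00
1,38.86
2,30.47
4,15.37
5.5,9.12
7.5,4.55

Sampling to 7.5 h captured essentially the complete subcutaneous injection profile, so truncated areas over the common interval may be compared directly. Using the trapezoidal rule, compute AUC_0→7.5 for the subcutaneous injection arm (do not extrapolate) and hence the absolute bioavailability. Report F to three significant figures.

Trapezoidal AUC_0→7.5 (subcutaneous injection):
  [0→1]: (0.00+38.86)/2 × 1 = 19.43
  [1→2]: (38.86+30.47)/2 × 1 = 34.665
  [2→4]: (30.47+15.37)/2 × 2 = 45.84
  [4→5.5]: (15.37+9.12)/2 × 1.5 = 18.3675
  [5.5→7.5]: (9.12+4.55)/2 × 2 = 13.67
  Sum = 131.9725 µg/mL·h
F = (AUC_ev/D_ev)/(AUC_iv/D_iv) = (131.9725/5)/(150/5) = 26.3945/30 = 0.8798

F = 0.880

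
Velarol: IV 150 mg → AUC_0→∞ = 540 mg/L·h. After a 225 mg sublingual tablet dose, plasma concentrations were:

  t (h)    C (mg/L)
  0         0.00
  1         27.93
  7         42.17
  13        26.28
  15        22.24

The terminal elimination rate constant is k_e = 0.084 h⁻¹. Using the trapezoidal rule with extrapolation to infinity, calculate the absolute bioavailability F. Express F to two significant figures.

F = 0.92

Trapezoidal AUC_0→15 (sublingual tablet):
  [0→1]: (0.00+27.93)/2 × 1 = 13.965
  [1→7]: (27.93+42.17)/2 × 6 = 210.3
  [7→13]: (42.17+26.28)/2 × 6 = 205.35
  [13→15]: (26.28+22.24)/2 × 2 = 48.52
  Sum = 478.135 mg/L·h
Tail: C_last/k_e = 22.24/0.084 = 264.762
AUC_0→∞ (sublingual tablet) = 478.135 + 264.762 = 742.897 mg/L·h
F = (AUC_ev/D_ev)/(AUC_iv/D_iv) = (742.897/225)/(540/150) = 3.30176/3.6 = 0.9172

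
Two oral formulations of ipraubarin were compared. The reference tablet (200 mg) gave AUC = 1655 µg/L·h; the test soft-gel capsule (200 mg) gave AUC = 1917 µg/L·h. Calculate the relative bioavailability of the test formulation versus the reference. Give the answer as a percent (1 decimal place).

F_rel = (AUC_test/D_test) / (AUC_ref/D_ref)
      = (1917/200) / (1655/200)
      = 9.585 / 8.275 = 1.1583 = 115.83%

F_rel = 115.8%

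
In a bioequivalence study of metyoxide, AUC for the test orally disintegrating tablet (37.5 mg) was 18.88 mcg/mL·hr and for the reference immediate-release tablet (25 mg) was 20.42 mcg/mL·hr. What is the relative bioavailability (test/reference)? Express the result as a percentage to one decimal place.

F_rel = (AUC_test/D_test) / (AUC_ref/D_ref)
      = (18.88/37.5) / (20.42/25)
      = 0.503467 / 0.8168 = 0.6164 = 61.64%

F_rel = 61.6%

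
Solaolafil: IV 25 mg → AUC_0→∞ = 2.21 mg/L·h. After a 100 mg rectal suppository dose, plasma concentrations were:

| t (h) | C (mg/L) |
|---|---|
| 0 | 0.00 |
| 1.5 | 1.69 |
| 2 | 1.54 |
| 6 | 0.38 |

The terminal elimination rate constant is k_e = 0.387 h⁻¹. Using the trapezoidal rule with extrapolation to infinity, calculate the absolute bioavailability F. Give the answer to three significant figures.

F = 0.780

Trapezoidal AUC_0→6 (rectal suppository):
  [0→1.5]: (0.00+1.69)/2 × 1.5 = 1.2675
  [1.5→2]: (1.69+1.54)/2 × 0.5 = 0.8075
  [2→6]: (1.54+0.38)/2 × 4 = 3.84
  Sum = 5.915 mg/L·h
Tail: C_last/k_e = 0.38/0.387 = 0.982
AUC_0→∞ (rectal suppository) = 5.915 + 0.982 = 6.897 mg/L·h
F = (AUC_ev/D_ev)/(AUC_iv/D_iv) = (6.897/100)/(2.21/25) = 0.06897/0.0884 = 0.7802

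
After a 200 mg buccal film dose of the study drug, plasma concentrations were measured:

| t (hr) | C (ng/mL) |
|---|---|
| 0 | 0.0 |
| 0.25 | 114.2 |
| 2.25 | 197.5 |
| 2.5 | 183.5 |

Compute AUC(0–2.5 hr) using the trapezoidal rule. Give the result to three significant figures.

Trapezoidal AUC_0→2.5:
  [0→0.25]: (0.0+114.2)/2 × 0.25 = 14.275
  [0.25→2.25]: (114.2+197.5)/2 × 2 = 311.7
  [2.25→2.5]: (197.5+183.5)/2 × 0.25 = 47.625
  Sum = 373.6 ng/mL·hr

AUC = 374 ng/mL·hr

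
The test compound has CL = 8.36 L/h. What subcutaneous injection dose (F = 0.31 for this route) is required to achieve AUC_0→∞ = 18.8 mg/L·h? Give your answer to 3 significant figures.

Dose = 507 mg

Dose = CL × AUC_0→∞ / F
     = 8.36 × 18.8 / 0.31 = 506.994 mg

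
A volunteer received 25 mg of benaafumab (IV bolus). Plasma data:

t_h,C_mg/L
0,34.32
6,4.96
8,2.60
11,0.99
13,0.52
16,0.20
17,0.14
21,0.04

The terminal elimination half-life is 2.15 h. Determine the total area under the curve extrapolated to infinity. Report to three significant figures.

Trapezoidal AUC_0→21:
  [0→6]: (34.32+4.96)/2 × 6 = 117.84
  [6→8]: (4.96+2.60)/2 × 2 = 7.56
  [8→11]: (2.60+0.99)/2 × 3 = 5.385
  [11→13]: (0.99+0.52)/2 × 2 = 1.51
  [13→16]: (0.52+0.20)/2 × 3 = 1.08
  [16→17]: (0.20+0.14)/2 × 1 = 0.17
  [17→21]: (0.14+0.04)/2 × 4 = 0.36
  Sum = 133.905 mg/L·h
k_e = ln2 / t½ = 0.693147 / 2.15 = 0.3224 h^-1
Extrapolated tail: C_last / k_e = 0.04 / 0.3224 = 0.124
AUC_0→∞ = 133.905 + 0.124 = 134.029 mg/L·h

AUC = 134 mg/L·h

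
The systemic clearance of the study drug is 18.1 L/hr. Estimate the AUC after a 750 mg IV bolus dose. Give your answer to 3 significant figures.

AUC_0→∞ = Dose_iv / CL
        = 750 / 18.1 = 41.4365 mg/L·hr

AUC = 41.4 mg/L·hr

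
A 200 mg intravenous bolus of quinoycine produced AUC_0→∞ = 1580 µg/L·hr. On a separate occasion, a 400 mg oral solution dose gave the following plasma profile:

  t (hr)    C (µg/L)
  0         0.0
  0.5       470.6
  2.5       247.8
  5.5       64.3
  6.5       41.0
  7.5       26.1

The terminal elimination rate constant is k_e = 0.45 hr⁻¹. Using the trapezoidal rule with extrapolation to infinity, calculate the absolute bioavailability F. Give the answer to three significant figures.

F = 0.458

Trapezoidal AUC_0→7.5 (oral solution):
  [0→0.5]: (0.0+470.6)/2 × 0.5 = 117.65
  [0.5→2.5]: (470.6+247.8)/2 × 2 = 718.4
  [2.5→5.5]: (247.8+64.3)/2 × 3 = 468.15
  [5.5→6.5]: (64.3+41.0)/2 × 1 = 52.65
  [6.5→7.5]: (41.0+26.1)/2 × 1 = 33.55
  Sum = 1390.4 µg/L·hr
Tail: C_last/k_e = 26.1/0.45 = 58.000
AUC_0→∞ (oral solution) = 1390.4 + 58.000 = 1448.4 µg/L·hr
F = (AUC_ev/D_ev)/(AUC_iv/D_iv) = (1448.4/400)/(1580/200) = 3.621/7.9 = 0.4584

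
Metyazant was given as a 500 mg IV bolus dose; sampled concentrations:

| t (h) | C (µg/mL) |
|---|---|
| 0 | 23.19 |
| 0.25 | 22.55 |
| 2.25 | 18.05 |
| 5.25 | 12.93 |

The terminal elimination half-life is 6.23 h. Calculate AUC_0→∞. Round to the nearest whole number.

AUC = 209 µg/mL·h

Trapezoidal AUC_0→5.25:
  [0→0.25]: (23.19+22.55)/2 × 0.25 = 5.7175
  [0.25→2.25]: (22.55+18.05)/2 × 2 = 40.6
  [2.25→5.25]: (18.05+12.93)/2 × 3 = 46.47
  Sum = 92.7875 µg/mL·h
k_e = ln2 / t½ = 0.693147 / 6.23 = 0.1113 h^-1
Extrapolated tail: C_last / k_e = 12.93 / 0.1113 = 116.173
AUC_0→∞ = 92.7875 + 116.173 = 208.9605 µg/mL·h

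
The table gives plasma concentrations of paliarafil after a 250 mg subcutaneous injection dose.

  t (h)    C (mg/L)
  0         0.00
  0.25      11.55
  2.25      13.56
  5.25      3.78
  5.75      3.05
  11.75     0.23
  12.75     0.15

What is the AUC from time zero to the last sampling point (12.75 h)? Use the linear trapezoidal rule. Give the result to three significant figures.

AUC = 64.3 mg/L·h

Trapezoidal AUC_0→12.75:
  [0→0.25]: (0.00+11.55)/2 × 0.25 = 1.44375
  [0.25→2.25]: (11.55+13.56)/2 × 2 = 25.11
  [2.25→5.25]: (13.56+3.78)/2 × 3 = 26.01
  [5.25→5.75]: (3.78+3.05)/2 × 0.5 = 1.7075
  [5.75→11.75]: (3.05+0.23)/2 × 6 = 9.84
  [11.75→12.75]: (0.23+0.15)/2 × 1 = 0.19
  Sum = 64.30125 mg/L·h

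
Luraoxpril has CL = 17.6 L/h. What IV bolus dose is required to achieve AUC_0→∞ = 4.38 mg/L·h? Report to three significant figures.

Dose = 77.1 mg

Dose_iv = CL × AUC_0→∞
     = 17.6 × 4.38 = 77.088 mg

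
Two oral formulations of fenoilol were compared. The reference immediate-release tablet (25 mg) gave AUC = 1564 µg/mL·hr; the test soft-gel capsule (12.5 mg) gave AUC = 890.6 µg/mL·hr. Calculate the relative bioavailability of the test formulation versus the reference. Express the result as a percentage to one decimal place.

F_rel = (AUC_test/D_test) / (AUC_ref/D_ref)
      = (890.6/12.5) / (1564/25)
      = 71.248 / 62.56 = 1.1389 = 113.89%

F_rel = 113.9%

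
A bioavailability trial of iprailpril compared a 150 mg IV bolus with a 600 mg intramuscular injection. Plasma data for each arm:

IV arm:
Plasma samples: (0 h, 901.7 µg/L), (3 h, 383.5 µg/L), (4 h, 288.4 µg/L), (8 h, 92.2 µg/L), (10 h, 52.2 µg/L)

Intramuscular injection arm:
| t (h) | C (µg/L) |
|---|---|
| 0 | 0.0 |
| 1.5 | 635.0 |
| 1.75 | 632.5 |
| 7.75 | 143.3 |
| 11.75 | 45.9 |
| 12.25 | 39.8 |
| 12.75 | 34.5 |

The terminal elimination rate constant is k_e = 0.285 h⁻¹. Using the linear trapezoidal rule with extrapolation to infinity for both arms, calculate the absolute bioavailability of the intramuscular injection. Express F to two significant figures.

F = 0.26

Trapezoidal AUC_0→10 (IV):
  [0→3]: (901.7+383.5)/2 × 3 = 1927.8
  [3→4]: (383.5+288.4)/2 × 1 = 335.95
  [4→8]: (288.4+92.2)/2 × 4 = 761.2
  [8→10]: (92.2+52.2)/2 × 2 = 144.4
  Sum = 3169.35 µg/L·h
IV tail: 52.2/0.285 = 183.158; AUC_iv,0→∞ = 3169.35 + 183.158 = 3352.508 µg/L·h
Trapezoidal AUC_0→12.75 (intramuscular injection):
  [0→1.5]: (0.0+635.0)/2 × 1.5 = 476.25
  [1.5→1.75]: (635.0+632.5)/2 × 0.25 = 158.4375
  [1.75→7.75]: (632.5+143.3)/2 × 6 = 2327.4
  [7.75→11.75]: (143.3+45.9)/2 × 4 = 378.4
  [11.75→12.25]: (45.9+39.8)/2 × 0.5 = 21.425
  [12.25→12.75]: (39.8+34.5)/2 × 0.5 = 18.575
  Sum = 3380.4875 µg/L·h
intramuscular injection tail: 34.5/0.285 = 121.053; AUC_ev,0→∞ = 3380.4875 + 121.053 = 3501.5405 µg/L·h
F = (AUC_ev/D_ev)/(AUC_iv/D_iv) = (3501.5405/600)/(3352.508/150) = 5.8359/22.3501 = 0.2611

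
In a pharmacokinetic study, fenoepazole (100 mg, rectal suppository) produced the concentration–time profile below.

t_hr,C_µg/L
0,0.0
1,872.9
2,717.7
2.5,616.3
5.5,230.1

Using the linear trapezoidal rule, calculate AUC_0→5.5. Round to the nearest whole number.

AUC = 2835 µg/L·hr

Trapezoidal AUC_0→5.5:
  [0→1]: (0.0+872.9)/2 × 1 = 436.45
  [1→2]: (872.9+717.7)/2 × 1 = 795.3
  [2→2.5]: (717.7+616.3)/2 × 0.5 = 333.5
  [2.5→5.5]: (616.3+230.1)/2 × 3 = 1269.6
  Sum = 2834.85 µg/L·hr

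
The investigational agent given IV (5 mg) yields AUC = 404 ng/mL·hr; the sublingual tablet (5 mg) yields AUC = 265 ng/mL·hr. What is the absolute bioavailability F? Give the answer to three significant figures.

F = 0.656

F = (AUC_ev / D_ev) / (AUC_iv / D_iv)
  = (265/5) / (404/5)
  = 53 / 80.8 = 0.6559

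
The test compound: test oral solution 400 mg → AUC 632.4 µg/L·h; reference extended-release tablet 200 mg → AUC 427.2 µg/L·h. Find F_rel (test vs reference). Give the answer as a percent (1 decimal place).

F_rel = 74.0%

F_rel = (AUC_test/D_test) / (AUC_ref/D_ref)
      = (632.4/400) / (427.2/200)
      = 1.581 / 2.136 = 0.7402 = 74.02%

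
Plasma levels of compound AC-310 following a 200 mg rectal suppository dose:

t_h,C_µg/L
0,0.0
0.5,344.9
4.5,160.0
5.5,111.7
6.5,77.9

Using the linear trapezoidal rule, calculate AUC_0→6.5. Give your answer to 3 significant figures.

AUC = 1330 µg/L·h

Trapezoidal AUC_0→6.5:
  [0→0.5]: (0.0+344.9)/2 × 0.5 = 86.225
  [0.5→4.5]: (344.9+160.0)/2 × 4 = 1009.8
  [4.5→5.5]: (160.0+111.7)/2 × 1 = 135.85
  [5.5→6.5]: (111.7+77.9)/2 × 1 = 94.8
  Sum = 1326.675 µg/L·h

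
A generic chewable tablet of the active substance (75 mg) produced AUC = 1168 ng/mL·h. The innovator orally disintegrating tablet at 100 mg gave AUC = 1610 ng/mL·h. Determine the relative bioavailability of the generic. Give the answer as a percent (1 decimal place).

F_rel = (AUC_test/D_test) / (AUC_ref/D_ref)
      = (1168/75) / (1610/100)
      = 15.5733 / 16.1 = 0.9673 = 96.73%

F_rel = 96.7%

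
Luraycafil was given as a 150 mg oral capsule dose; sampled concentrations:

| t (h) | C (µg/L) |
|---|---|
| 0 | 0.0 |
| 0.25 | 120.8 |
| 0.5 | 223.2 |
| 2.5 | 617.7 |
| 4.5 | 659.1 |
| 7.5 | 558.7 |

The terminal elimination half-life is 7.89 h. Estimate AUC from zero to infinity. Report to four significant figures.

AUC = 10360 µg/L·h

Trapezoidal AUC_0→7.5:
  [0→0.25]: (0.0+120.8)/2 × 0.25 = 15.1
  [0.25→0.5]: (120.8+223.2)/2 × 0.25 = 43.0
  [0.5→2.5]: (223.2+617.7)/2 × 2 = 840.9
  [2.5→4.5]: (617.7+659.1)/2 × 2 = 1276.8
  [4.5→7.5]: (659.1+558.7)/2 × 3 = 1826.7
  Sum = 4002.5 µg/L·h
k_e = ln2 / t½ = 0.693147 / 7.89 = 0.0879 h^-1
Extrapolated tail: C_last / k_e = 558.7 / 0.0879 = 6356.086
AUC_0→∞ = 4002.5 + 6356.086 = 10358.586 µg/L·h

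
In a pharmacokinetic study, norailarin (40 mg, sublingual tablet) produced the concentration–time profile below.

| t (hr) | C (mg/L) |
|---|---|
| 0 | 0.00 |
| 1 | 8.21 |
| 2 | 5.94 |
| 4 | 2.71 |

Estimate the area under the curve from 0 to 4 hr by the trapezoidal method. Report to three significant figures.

Trapezoidal AUC_0→4:
  [0→1]: (0.00+8.21)/2 × 1 = 4.105
  [1→2]: (8.21+5.94)/2 × 1 = 7.075
  [2→4]: (5.94+2.71)/2 × 2 = 8.65
  Sum = 19.83 mg/L·hr

AUC = 19.8 mg/L·hr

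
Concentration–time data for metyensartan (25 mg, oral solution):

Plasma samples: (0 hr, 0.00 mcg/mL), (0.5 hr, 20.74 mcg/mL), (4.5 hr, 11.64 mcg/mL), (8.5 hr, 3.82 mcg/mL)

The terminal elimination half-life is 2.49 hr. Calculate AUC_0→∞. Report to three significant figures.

Trapezoidal AUC_0→8.5:
  [0→0.5]: (0.00+20.74)/2 × 0.5 = 5.185
  [0.5→4.5]: (20.74+11.64)/2 × 4 = 64.76
  [4.5→8.5]: (11.64+3.82)/2 × 4 = 30.92
  Sum = 100.865 mcg/mL·hr
k_e = ln2 / t½ = 0.693147 / 2.49 = 0.2784 hr^-1
Extrapolated tail: C_last / k_e = 3.82 / 0.2784 = 13.721
AUC_0→∞ = 100.865 + 13.721 = 114.586 mcg/mL·hr

AUC = 115 mcg/mL·hr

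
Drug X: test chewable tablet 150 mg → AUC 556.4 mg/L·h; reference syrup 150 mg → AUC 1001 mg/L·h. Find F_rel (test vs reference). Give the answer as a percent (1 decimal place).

F_rel = 55.6%

F_rel = (AUC_test/D_test) / (AUC_ref/D_ref)
      = (556.4/150) / (1001/150)
      = 3.70933 / 6.67333 = 0.5558 = 55.58%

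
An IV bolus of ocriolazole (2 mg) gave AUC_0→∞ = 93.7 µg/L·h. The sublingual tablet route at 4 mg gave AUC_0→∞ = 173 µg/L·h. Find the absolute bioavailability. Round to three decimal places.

F = (AUC_ev / D_ev) / (AUC_iv / D_iv)
  = (173/4) / (93.7/2)
  = 43.25 / 46.85 = 0.9232

F = 0.923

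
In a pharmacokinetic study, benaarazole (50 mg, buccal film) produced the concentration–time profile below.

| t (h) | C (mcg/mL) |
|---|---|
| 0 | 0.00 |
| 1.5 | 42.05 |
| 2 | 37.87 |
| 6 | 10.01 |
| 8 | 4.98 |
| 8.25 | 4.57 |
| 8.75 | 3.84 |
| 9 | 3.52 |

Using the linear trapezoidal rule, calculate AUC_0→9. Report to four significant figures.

Trapezoidal AUC_0→9:
  [0→1.5]: (0.00+42.05)/2 × 1.5 = 31.5375
  [1.5→2]: (42.05+37.87)/2 × 0.5 = 19.98
  [2→6]: (37.87+10.01)/2 × 4 = 95.76
  [6→8]: (10.01+4.98)/2 × 2 = 14.99
  [8→8.25]: (4.98+4.57)/2 × 0.25 = 1.19375
  [8.25→8.75]: (4.57+3.84)/2 × 0.5 = 2.1025
  [8.75→9]: (3.84+3.52)/2 × 0.25 = 0.92
  Sum = 166.48375 mcg/mL·h

AUC = 166.5 mcg/mL·h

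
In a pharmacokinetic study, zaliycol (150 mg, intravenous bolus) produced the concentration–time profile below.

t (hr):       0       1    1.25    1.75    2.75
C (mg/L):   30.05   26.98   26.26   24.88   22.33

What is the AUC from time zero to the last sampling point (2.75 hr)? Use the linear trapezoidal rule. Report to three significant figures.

Trapezoidal AUC_0→2.75:
  [0→1]: (30.05+26.98)/2 × 1 = 28.515
  [1→1.25]: (26.98+26.26)/2 × 0.25 = 6.655
  [1.25→1.75]: (26.26+24.88)/2 × 0.5 = 12.785
  [1.75→2.75]: (24.88+22.33)/2 × 1 = 23.605
  Sum = 71.56 mg/L·hr

AUC = 71.6 mg/L·hr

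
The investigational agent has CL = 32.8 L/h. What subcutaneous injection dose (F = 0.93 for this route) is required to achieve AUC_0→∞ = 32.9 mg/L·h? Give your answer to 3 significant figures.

Dose = CL × AUC_0→∞ / F
     = 32.8 × 32.9 / 0.93 = 1160.34 mg

Dose = 1160 mg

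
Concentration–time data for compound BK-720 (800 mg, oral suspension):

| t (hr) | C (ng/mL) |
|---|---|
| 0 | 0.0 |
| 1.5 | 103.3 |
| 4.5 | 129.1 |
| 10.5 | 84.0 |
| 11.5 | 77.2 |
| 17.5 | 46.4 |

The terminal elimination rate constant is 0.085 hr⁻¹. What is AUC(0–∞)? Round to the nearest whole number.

Trapezoidal AUC_0→17.5:
  [0→1.5]: (0.0+103.3)/2 × 1.5 = 77.475
  [1.5→4.5]: (103.3+129.1)/2 × 3 = 348.6
  [4.5→10.5]: (129.1+84.0)/2 × 6 = 639.3
  [10.5→11.5]: (84.0+77.2)/2 × 1 = 80.6
  [11.5→17.5]: (77.2+46.4)/2 × 6 = 370.8
  Sum = 1516.775 ng/mL·hr
Extrapolated tail: C_last / k_e = 46.4 / 0.085 = 545.882
AUC_0→∞ = 1516.775 + 545.882 = 2062.657 ng/mL·hr

AUC = 2063 ng/mL·hr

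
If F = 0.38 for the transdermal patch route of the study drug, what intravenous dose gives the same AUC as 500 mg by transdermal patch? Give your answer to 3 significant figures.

D_iv = 190 mg

Systemic exposure from an extravascular dose = F × D_ev, so the equivalent IV dose is F × D_ev.
D_iv = F × D_ev = 0.38 × 500 = 190 mg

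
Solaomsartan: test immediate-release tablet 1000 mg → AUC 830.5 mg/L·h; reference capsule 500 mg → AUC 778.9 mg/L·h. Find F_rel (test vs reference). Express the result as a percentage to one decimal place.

F_rel = 53.3%

F_rel = (AUC_test/D_test) / (AUC_ref/D_ref)
      = (830.5/1000) / (778.9/500)
      = 0.8305 / 1.5578 = 0.5331 = 53.31%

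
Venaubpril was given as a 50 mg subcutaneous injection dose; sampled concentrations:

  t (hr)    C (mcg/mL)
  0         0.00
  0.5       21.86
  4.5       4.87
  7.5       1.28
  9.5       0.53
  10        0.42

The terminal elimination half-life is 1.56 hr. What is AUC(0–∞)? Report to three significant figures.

AUC = 71.1 mcg/mL·hr

Trapezoidal AUC_0→10:
  [0→0.5]: (0.00+21.86)/2 × 0.5 = 5.465
  [0.5→4.5]: (21.86+4.87)/2 × 4 = 53.46
  [4.5→7.5]: (4.87+1.28)/2 × 3 = 9.225
  [7.5→9.5]: (1.28+0.53)/2 × 2 = 1.81
  [9.5→10]: (0.53+0.42)/2 × 0.5 = 0.2375
  Sum = 70.1975 mcg/mL·hr
k_e = ln2 / t½ = 0.693147 / 1.56 = 0.4443 hr^-1
Extrapolated tail: C_last / k_e = 0.42 / 0.4443 = 0.945
AUC_0→∞ = 70.1975 + 0.945 = 71.1425 mcg/mL·hr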